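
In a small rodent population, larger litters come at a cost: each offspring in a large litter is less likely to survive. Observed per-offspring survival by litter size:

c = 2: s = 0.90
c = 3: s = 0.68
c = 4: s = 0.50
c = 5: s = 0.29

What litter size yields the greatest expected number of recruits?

Expected recruits = c × s(c):
  c=2: 2 × 0.90 = 1.800
  c=3: 3 × 0.68 = 2.040
  c=4: 4 × 0.50 = 2.000
  c=5: 5 × 0.29 = 1.450
Maximum at c = 3 (2.040 recruits).

3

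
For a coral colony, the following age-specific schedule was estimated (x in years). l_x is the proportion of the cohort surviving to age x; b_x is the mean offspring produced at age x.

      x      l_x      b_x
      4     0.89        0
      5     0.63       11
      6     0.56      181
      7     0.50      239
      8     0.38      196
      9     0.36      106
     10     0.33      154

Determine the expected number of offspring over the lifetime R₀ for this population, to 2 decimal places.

391.25

R₀ = Σ l_x b_x:
  age 4: 0.89 × 0 = 0.0000
  age 5: 0.63 × 11 = 6.9300
  age 6: 0.56 × 181 = 101.3600
  age 7: 0.50 × 239 = 119.5000
  age 8: 0.38 × 196 = 74.4800
  age 9: 0.36 × 106 = 38.1600
  age 10: 0.33 × 154 = 50.8200
R₀ = 0.0000 + 6.9300 + 101.3600 + 119.5000 + 74.4800 + 38.1600 + 50.8200 = 391.2500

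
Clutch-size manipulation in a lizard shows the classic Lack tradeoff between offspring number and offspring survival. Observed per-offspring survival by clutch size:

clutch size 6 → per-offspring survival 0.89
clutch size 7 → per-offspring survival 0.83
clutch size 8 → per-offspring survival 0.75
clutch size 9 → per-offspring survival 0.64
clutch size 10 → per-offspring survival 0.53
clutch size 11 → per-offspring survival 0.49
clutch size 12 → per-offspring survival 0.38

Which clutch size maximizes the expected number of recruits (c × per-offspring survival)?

8

Expected recruits = c × s(c):
  c=6: 6 × 0.89 = 5.340
  c=7: 7 × 0.83 = 5.810
  c=8: 8 × 0.75 = 6.000
  c=9: 9 × 0.64 = 5.760
  c=10: 10 × 0.53 = 5.300
  c=11: 11 × 0.49 = 5.390
  c=12: 12 × 0.38 = 4.560
Maximum at c = 8 (6.000 recruits).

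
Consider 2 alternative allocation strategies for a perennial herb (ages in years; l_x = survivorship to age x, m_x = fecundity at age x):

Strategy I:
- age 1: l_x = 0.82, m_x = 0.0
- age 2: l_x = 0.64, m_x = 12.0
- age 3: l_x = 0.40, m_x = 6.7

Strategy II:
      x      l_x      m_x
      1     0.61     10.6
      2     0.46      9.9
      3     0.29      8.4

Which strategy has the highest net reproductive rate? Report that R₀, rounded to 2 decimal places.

Strategy I: R₀ = 0.82×0.0 + 0.64×12.0 + 0.40×6.7 = 10.3600
Strategy II: R₀ = 0.61×10.6 + 0.46×9.9 + 0.29×8.4 = 13.4560
Highest R₀: strategy II with 13.4560.

13.46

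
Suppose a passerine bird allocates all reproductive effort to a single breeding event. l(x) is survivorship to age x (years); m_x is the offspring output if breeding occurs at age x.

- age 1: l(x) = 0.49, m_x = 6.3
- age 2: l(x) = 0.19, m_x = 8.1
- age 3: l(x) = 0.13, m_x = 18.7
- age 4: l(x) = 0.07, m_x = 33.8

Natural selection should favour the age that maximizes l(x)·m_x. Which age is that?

1

Expected offspring if breeding at age x = l(x) × m_x:
  age 1: 0.49 × 6.3 = 3.087
  age 2: 0.19 × 8.1 = 1.539
  age 3: 0.13 × 18.7 = 2.431
  age 4: 0.07 × 33.8 = 2.366
Maximum at age 1 (3.087).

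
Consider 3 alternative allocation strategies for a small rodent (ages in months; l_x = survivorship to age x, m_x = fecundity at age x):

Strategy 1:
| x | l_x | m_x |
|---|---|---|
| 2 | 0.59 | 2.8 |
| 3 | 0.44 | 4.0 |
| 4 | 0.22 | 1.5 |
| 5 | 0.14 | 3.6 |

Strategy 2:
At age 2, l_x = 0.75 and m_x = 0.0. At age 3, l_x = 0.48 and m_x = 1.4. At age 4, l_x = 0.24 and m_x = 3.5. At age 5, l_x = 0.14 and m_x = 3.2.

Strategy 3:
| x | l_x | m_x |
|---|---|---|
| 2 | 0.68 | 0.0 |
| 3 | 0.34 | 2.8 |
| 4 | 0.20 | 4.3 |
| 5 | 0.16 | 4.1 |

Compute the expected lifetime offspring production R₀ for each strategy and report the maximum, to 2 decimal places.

Strategy 1: R₀ = 0.59×2.8 + 0.44×4.0 + 0.22×1.5 + 0.14×3.6 = 4.2460
Strategy 2: R₀ = 0.75×0.0 + 0.48×1.4 + 0.24×3.5 + 0.14×3.2 = 1.9600
Strategy 3: R₀ = 0.68×0.0 + 0.34×2.8 + 0.20×4.3 + 0.16×4.1 = 2.4680
Highest R₀: strategy 1 with 4.2460.

4.25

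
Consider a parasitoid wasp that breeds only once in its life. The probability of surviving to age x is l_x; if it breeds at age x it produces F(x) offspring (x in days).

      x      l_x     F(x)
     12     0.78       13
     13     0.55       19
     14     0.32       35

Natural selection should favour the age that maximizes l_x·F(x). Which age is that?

14

Expected offspring if breeding at age x = l_x × F(x):
  age 12: 0.78 × 13 = 10.140
  age 13: 0.55 × 19 = 10.450
  age 14: 0.32 × 35 = 11.200
Maximum at age 14 (11.200).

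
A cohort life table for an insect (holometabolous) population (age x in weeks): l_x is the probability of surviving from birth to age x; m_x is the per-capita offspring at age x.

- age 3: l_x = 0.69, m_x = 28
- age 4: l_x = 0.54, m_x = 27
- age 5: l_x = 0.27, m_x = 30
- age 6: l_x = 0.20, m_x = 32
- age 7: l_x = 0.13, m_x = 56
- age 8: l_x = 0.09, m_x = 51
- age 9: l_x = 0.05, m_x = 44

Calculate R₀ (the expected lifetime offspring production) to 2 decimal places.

R₀ = Σ l_x m_x:
  age 3: 0.69 × 28 = 19.3200
  age 4: 0.54 × 27 = 14.5800
  age 5: 0.27 × 30 = 8.1000
  age 6: 0.20 × 32 = 6.4000
  age 7: 0.13 × 56 = 7.2800
  age 8: 0.09 × 51 = 4.5900
  age 9: 0.05 × 44 = 2.2000
R₀ = 19.3200 + 14.5800 + 8.1000 + 6.4000 + 7.2800 + 4.5900 + 2.2000 = 62.4700

62.47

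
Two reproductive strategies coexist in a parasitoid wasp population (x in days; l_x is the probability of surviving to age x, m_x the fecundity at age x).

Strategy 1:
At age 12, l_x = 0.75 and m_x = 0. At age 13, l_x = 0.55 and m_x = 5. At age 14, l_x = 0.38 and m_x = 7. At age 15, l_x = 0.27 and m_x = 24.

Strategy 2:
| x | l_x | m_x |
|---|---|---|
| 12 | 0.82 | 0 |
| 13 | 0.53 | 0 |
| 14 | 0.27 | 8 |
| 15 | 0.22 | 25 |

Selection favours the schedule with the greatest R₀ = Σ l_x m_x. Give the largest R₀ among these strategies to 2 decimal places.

Strategy 1: R₀ = 0.75×0 + 0.55×5 + 0.38×7 + 0.27×24 = 11.8900
Strategy 2: R₀ = 0.82×0 + 0.53×0 + 0.27×8 + 0.22×25 = 7.6600
Highest R₀: strategy 1 with 11.8900.

11.89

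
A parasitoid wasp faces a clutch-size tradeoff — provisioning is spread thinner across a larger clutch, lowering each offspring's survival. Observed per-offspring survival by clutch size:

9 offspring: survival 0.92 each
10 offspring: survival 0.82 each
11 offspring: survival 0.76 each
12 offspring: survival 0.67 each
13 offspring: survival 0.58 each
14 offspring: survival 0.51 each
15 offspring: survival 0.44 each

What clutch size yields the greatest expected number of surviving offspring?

11

Expected surviving offspring = c × s(c):
  c=9: 9 × 0.92 = 8.280
  c=10: 10 × 0.82 = 8.200
  c=11: 11 × 0.76 = 8.360
  c=12: 12 × 0.67 = 8.040
  c=13: 13 × 0.58 = 7.540
  c=14: 14 × 0.51 = 7.140
  c=15: 15 × 0.44 = 6.600
Maximum at c = 11 (8.360 surviving offspring).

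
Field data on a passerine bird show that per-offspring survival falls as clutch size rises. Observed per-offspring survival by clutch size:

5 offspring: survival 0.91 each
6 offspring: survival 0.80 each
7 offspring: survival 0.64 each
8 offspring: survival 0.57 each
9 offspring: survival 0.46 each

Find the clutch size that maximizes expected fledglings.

Expected fledglings = c × s(c):
  c=5: 5 × 0.91 = 4.550
  c=6: 6 × 0.80 = 4.800
  c=7: 7 × 0.64 = 4.480
  c=8: 8 × 0.57 = 4.560
  c=9: 9 × 0.46 = 4.140
Maximum at c = 6 (4.800 fledglings).

6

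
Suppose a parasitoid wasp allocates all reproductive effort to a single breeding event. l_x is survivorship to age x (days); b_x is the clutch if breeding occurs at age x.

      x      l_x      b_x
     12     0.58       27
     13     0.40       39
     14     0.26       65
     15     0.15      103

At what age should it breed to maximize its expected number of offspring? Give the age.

14

Expected offspring if breeding at age x = l_x × b_x:
  age 12: 0.58 × 27 = 15.660
  age 13: 0.40 × 39 = 15.600
  age 14: 0.26 × 65 = 16.900
  age 15: 0.15 × 103 = 15.450
Maximum at age 14 (16.900).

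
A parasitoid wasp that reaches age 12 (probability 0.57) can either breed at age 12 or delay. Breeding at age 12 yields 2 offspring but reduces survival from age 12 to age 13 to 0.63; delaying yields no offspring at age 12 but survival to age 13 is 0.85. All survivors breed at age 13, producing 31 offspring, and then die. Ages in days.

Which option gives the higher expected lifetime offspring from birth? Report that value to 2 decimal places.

15.02

breed at age 12: R₀ = 0.57 × (2 + 0.63 × 31) = 0.57 × 21.5300 = 12.2721
delay to age 13: R₀ = 0.57 × (0.85 × 31) = 0.57 × 26.3500 = 15.0195
Higher: delay to age 13 (15.0195).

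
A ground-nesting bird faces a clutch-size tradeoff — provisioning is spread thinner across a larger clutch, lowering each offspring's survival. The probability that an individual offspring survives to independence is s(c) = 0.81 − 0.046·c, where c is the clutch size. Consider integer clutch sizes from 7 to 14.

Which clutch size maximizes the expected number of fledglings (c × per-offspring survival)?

9

Expected fledglings = c × s(c):
  c=7: 7 × 0.488 = 3.416
  c=8: 8 × 0.442 = 3.536
  c=9: 9 × 0.396 = 3.564
  c=10: 10 × 0.350 = 3.500
  c=11: 11 × 0.304 = 3.344
  c=12: 12 × 0.258 = 3.096
  c=13: 13 × 0.212 = 2.756
  c=14: 14 × 0.166 = 2.324
Maximum at c = 9 (3.564 fledglings).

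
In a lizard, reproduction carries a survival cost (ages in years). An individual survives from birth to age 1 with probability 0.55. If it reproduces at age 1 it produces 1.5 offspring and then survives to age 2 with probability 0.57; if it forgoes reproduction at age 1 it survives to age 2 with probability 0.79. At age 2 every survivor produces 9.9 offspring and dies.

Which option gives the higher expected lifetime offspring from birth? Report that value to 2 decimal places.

4.30

breed at age 1: R₀ = 0.55 × (1.5 + 0.57 × 9.9) = 0.55 × 7.1430 = 3.9287
delay to age 2: R₀ = 0.55 × (0.79 × 9.9) = 0.55 × 7.8210 = 4.3016
Higher: delay to age 2 (4.3016).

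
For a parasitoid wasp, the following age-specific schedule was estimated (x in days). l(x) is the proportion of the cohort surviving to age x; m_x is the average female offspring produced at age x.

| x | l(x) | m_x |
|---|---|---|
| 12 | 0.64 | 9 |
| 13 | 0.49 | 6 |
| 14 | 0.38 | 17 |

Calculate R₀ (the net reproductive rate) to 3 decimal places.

15.160

R₀ = Σ l(x) m_x:
  age 12: 0.64 × 9 = 5.7600
  age 13: 0.49 × 6 = 2.9400
  age 14: 0.38 × 17 = 6.4600
R₀ = 5.7600 + 2.9400 + 6.4600 = 15.1600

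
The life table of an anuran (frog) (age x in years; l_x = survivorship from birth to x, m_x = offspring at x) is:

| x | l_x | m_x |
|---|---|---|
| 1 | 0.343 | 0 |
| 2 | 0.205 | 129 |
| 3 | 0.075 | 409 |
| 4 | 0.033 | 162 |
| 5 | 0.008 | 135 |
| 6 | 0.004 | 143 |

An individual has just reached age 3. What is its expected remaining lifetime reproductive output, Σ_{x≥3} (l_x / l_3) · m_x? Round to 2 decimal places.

l_3 = 0.075. Conditional survival from age 3 to x is l_x / l_3.
  x=3: (0.075/0.075) × 409 = 409.0000
  x=4: (0.033/0.075) × 162 = 71.2800
  x=5: (0.008/0.075) × 135 = 14.4000
  x=6: (0.004/0.075) × 143 = 7.6267
Sum = 409.0000 + 71.2800 + 14.4000 + 7.6267 = 502.3067

502.31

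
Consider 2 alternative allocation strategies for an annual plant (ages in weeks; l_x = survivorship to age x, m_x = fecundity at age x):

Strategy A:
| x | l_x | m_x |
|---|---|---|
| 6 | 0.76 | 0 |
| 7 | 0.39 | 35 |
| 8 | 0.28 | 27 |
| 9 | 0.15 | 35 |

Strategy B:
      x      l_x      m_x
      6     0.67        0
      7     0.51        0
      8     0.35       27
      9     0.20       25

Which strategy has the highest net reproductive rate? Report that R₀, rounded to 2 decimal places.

Strategy A: R₀ = 0.76×0 + 0.39×35 + 0.28×27 + 0.15×35 = 26.4600
Strategy B: R₀ = 0.67×0 + 0.51×0 + 0.35×27 + 0.20×25 = 14.4500
Highest R₀: strategy A with 26.4600.

26.46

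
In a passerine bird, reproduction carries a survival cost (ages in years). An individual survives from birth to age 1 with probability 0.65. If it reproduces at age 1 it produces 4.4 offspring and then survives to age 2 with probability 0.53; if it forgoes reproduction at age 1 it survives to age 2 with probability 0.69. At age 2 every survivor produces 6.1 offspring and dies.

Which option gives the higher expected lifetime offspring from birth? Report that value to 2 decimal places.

4.96

breed at age 1: R₀ = 0.65 × (4.4 + 0.53 × 6.1) = 0.65 × 7.6330 = 4.9615
delay to age 2: R₀ = 0.65 × (0.69 × 6.1) = 0.65 × 4.2090 = 2.7358
Higher: breed at age 1 (4.9615).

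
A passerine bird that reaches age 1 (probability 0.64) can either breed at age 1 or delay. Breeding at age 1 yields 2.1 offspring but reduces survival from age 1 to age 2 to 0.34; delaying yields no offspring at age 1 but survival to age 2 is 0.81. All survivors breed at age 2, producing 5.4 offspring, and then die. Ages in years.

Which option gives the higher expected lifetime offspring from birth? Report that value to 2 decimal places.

2.80

breed at age 1: R₀ = 0.64 × (2.1 + 0.34 × 5.4) = 0.64 × 3.9360 = 2.5190
delay to age 2: R₀ = 0.64 × (0.81 × 5.4) = 0.64 × 4.3740 = 2.7994
Higher: delay to age 2 (2.7994).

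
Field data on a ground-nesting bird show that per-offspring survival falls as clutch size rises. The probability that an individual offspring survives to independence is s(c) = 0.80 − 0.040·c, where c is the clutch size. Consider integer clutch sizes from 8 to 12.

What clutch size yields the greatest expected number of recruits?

Expected recruits = c × s(c):
  c=8: 8 × 0.480 = 3.840
  c=9: 9 × 0.440 = 3.960
  c=10: 10 × 0.400 = 4.000
  c=11: 11 × 0.360 = 3.960
  c=12: 12 × 0.320 = 3.840
Maximum at c = 10 (4.000 recruits).

10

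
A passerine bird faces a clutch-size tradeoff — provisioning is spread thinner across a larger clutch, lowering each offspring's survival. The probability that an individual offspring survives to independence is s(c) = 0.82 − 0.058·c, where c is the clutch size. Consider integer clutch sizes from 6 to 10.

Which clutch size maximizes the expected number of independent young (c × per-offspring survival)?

7

Expected independent young = c × s(c):
  c=6: 6 × 0.472 = 2.832
  c=7: 7 × 0.414 = 2.898
  c=8: 8 × 0.356 = 2.848
  c=9: 9 × 0.298 = 2.682
  c=10: 10 × 0.240 = 2.400
Maximum at c = 7 (2.898 independent young).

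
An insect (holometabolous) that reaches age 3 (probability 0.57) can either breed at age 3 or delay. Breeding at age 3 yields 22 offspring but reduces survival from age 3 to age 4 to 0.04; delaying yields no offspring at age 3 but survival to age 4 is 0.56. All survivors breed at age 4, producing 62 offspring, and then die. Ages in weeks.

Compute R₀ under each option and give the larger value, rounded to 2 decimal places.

19.79

breed at age 3: R₀ = 0.57 × (22 + 0.04 × 62) = 0.57 × 24.4800 = 13.9536
delay to age 4: R₀ = 0.57 × (0.56 × 62) = 0.57 × 34.7200 = 19.7904
Higher: delay to age 4 (19.7904).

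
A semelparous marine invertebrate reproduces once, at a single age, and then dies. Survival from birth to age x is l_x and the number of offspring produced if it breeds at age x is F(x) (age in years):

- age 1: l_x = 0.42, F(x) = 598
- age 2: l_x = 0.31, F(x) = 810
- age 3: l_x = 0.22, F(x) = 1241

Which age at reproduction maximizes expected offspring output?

Expected offspring if breeding at age x = l_x × F(x):
  age 1: 0.42 × 598 = 251.160
  age 2: 0.31 × 810 = 251.100
  age 3: 0.22 × 1241 = 273.020
Maximum at age 3 (273.020).

3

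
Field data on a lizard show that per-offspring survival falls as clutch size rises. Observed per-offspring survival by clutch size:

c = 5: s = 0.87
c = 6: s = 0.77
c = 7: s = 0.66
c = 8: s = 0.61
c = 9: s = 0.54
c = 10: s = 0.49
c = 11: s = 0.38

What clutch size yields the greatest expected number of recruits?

Expected recruits = c × s(c):
  c=5: 5 × 0.87 = 4.350
  c=6: 6 × 0.77 = 4.620
  c=7: 7 × 0.66 = 4.620
  c=8: 8 × 0.61 = 4.880
  c=9: 9 × 0.54 = 4.860
  c=10: 10 × 0.49 = 4.900
  c=11: 11 × 0.38 = 4.180
Maximum at c = 10 (4.900 recruits).

10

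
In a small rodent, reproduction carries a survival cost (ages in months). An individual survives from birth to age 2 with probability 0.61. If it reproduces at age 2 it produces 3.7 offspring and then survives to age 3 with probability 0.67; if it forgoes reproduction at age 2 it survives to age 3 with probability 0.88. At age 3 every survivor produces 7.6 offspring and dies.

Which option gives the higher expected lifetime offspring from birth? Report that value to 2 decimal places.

breed at age 2: R₀ = 0.61 × (3.7 + 0.67 × 7.6) = 0.61 × 8.7920 = 5.3631
delay to age 3: R₀ = 0.61 × (0.88 × 7.6) = 0.61 × 6.6880 = 4.0797
Higher: breed at age 2 (5.3631).

5.36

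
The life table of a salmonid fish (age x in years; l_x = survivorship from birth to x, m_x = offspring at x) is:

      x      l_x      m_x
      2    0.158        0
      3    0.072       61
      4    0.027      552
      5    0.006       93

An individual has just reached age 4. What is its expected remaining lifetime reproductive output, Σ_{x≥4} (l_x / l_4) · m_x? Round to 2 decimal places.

572.67

l_4 = 0.027. Conditional survival from age 4 to x is l_x / l_4.
  x=4: (0.027/0.027) × 552 = 552.0000
  x=5: (0.006/0.027) × 93 = 20.6667
Sum = 552.0000 + 20.6667 = 572.6667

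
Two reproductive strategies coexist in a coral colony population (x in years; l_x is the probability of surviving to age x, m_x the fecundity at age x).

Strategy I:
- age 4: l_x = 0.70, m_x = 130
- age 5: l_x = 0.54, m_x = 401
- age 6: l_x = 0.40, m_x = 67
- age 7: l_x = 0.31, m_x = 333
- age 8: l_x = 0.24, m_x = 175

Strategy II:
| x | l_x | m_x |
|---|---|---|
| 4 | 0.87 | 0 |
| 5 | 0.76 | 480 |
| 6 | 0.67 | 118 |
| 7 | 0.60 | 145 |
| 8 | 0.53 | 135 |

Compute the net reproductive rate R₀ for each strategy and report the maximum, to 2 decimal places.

602.41

Strategy I: R₀ = 0.70×130 + 0.54×401 + 0.40×67 + 0.31×333 + 0.24×175 = 479.5700
Strategy II: R₀ = 0.87×0 + 0.76×480 + 0.67×118 + 0.60×145 + 0.53×135 = 602.4100
Highest R₀: strategy II with 602.4100.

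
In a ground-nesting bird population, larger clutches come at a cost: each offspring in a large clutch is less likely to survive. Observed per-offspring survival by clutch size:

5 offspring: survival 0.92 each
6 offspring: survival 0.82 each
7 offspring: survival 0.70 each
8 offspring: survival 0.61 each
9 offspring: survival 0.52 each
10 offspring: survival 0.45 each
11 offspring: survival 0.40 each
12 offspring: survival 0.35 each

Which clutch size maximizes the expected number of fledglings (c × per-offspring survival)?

Expected fledglings = c × s(c):
  c=5: 5 × 0.92 = 4.600
  c=6: 6 × 0.82 = 4.920
  c=7: 7 × 0.70 = 4.900
  c=8: 8 × 0.61 = 4.880
  c=9: 9 × 0.52 = 4.680
  c=10: 10 × 0.45 = 4.500
  c=11: 11 × 0.40 = 4.400
  c=12: 12 × 0.35 = 4.200
Maximum at c = 6 (4.920 fledglings).

6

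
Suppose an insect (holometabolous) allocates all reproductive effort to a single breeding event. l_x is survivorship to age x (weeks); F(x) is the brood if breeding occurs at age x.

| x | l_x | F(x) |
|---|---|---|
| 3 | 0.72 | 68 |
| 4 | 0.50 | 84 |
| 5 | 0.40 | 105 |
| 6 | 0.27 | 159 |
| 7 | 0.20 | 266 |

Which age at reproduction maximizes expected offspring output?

7

Expected offspring if breeding at age x = l_x × F(x):
  age 3: 0.72 × 68 = 48.960
  age 4: 0.50 × 84 = 42.000
  age 5: 0.40 × 105 = 42.000
  age 6: 0.27 × 159 = 42.930
  age 7: 0.20 × 266 = 53.200
Maximum at age 7 (53.200).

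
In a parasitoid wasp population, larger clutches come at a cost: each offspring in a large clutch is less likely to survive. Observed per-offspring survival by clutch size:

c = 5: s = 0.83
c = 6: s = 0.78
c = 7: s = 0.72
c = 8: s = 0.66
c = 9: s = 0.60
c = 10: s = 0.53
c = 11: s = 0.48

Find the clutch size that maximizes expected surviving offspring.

Expected surviving offspring = c × s(c):
  c=5: 5 × 0.83 = 4.150
  c=6: 6 × 0.78 = 4.680
  c=7: 7 × 0.72 = 5.040
  c=8: 8 × 0.66 = 5.280
  c=9: 9 × 0.60 = 5.400
  c=10: 10 × 0.53 = 5.300
  c=11: 11 × 0.48 = 5.280
Maximum at c = 9 (5.400 surviving offspring).

9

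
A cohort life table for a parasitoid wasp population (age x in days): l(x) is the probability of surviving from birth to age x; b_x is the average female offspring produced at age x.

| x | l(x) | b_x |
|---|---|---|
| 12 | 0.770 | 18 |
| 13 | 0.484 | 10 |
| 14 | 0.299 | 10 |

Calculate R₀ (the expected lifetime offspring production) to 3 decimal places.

R₀ = Σ l(x) b_x:
  age 12: 0.770 × 18 = 13.8600
  age 13: 0.484 × 10 = 4.8400
  age 14: 0.299 × 10 = 2.9900
R₀ = 13.8600 + 4.8400 + 2.9900 = 21.6900

21.690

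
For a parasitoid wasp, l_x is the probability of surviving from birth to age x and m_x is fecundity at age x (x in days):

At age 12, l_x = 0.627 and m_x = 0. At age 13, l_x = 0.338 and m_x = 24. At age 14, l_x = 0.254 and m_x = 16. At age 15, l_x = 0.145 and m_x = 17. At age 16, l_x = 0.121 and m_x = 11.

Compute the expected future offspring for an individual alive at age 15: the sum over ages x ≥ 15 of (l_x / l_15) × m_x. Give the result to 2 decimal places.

l_15 = 0.145. Conditional survival from age 15 to x is l_x / l_15.
  x=15: (0.145/0.145) × 17 = 17.0000
  x=16: (0.121/0.145) × 11 = 9.1793
Sum = 17.0000 + 9.1793 = 26.1793

26.18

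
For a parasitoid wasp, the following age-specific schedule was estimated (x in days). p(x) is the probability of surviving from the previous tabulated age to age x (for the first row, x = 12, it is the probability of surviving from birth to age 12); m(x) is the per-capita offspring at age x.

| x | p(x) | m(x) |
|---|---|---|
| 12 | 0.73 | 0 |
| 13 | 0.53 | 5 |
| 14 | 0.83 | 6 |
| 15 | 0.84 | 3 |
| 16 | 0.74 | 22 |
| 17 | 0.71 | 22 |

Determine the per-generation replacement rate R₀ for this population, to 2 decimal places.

12.18

Survivorship from birth: l_x = p_12·p_13·…·p_x.
  l_12 = 0.73000
  l_13 = 0.38690
  l_14 = 0.32113
  l_15 = 0.26975
  l_16 = 0.19961
  l_17 = 0.14172
R₀ = Σ l_x m(x):
  age 12: 0.73000 × 0 = 0.0000
  age 13: 0.38690 × 5 = 1.9345
  age 14: 0.32113 × 6 = 1.9268
  age 15: 0.26975 × 3 = 0.8093
  age 16: 0.19961 × 22 = 4.3914
  age 17: 0.14172 × 22 = 3.1178
R₀ = 0.0000 + 1.9345 + 1.9268 + 0.8093 + 4.3914 + 3.1178 = 12.1798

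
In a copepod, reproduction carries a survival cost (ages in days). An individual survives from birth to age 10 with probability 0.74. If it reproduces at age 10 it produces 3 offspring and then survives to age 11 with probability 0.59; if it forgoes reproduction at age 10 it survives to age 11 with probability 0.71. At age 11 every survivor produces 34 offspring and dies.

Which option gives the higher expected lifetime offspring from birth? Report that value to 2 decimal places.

breed at age 10: R₀ = 0.74 × (3 + 0.59 × 34) = 0.74 × 23.0600 = 17.0644
delay to age 11: R₀ = 0.74 × (0.71 × 34) = 0.74 × 24.1400 = 17.8636
Higher: delay to age 11 (17.8636).

17.86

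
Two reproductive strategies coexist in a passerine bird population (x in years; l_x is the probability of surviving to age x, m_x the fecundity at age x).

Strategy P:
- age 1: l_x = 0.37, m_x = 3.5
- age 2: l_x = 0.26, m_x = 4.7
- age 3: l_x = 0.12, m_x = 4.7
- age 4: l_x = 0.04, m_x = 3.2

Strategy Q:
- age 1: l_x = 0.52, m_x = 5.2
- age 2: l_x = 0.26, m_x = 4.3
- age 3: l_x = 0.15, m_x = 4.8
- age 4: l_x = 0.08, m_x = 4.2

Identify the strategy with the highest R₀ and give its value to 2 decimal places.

4.88

Strategy P: R₀ = 0.37×3.5 + 0.26×4.7 + 0.12×4.7 + 0.04×3.2 = 3.2090
Strategy Q: R₀ = 0.52×5.2 + 0.26×4.3 + 0.15×4.8 + 0.08×4.2 = 4.8780
Highest R₀: strategy Q with 4.8780.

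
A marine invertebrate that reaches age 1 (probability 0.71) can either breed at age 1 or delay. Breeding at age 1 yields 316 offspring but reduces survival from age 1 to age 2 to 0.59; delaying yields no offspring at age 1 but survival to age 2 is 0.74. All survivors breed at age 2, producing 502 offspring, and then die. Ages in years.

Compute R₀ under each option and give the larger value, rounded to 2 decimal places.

breed at age 1: R₀ = 0.71 × (316 + 0.59 × 502) = 0.71 × 612.1800 = 434.6478
delay to age 2: R₀ = 0.71 × (0.74 × 502) = 0.71 × 371.4800 = 263.7508
Higher: breed at age 1 (434.6478).

434.65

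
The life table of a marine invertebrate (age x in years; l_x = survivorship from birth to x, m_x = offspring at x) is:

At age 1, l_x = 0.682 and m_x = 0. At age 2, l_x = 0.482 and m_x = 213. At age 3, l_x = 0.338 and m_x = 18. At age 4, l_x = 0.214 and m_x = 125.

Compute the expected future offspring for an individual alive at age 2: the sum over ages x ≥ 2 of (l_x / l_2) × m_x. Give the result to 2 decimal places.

l_2 = 0.482. Conditional survival from age 2 to x is l_x / l_2.
  x=2: (0.482/0.482) × 213 = 213.0000
  x=3: (0.338/0.482) × 18 = 12.6224
  x=4: (0.214/0.482) × 125 = 55.4979
Sum = 213.0000 + 12.6224 + 55.4979 = 281.1203

281.12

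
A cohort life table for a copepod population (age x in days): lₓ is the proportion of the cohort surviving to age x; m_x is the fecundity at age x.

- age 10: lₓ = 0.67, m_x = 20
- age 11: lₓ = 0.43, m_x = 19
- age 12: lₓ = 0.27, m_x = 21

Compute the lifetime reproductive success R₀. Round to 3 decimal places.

R₀ = Σ lₓ m_x:
  age 10: 0.67 × 20 = 13.4000
  age 11: 0.43 × 19 = 8.1700
  age 12: 0.27 × 21 = 5.6700
R₀ = 13.4000 + 8.1700 + 5.6700 = 27.2400

27.240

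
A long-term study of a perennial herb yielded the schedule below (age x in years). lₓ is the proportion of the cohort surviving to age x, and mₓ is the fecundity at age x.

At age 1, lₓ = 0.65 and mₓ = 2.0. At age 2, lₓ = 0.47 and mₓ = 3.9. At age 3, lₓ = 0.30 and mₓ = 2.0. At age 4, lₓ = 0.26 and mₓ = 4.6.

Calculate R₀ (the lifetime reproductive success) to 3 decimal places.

4.929

R₀ = Σ lₓ mₓ:
  age 1: 0.65 × 2.0 = 1.3000
  age 2: 0.47 × 3.9 = 1.8330
  age 3: 0.30 × 2.0 = 0.6000
  age 4: 0.26 × 4.6 = 1.1960
R₀ = 1.3000 + 1.8330 + 0.6000 + 1.1960 = 4.9290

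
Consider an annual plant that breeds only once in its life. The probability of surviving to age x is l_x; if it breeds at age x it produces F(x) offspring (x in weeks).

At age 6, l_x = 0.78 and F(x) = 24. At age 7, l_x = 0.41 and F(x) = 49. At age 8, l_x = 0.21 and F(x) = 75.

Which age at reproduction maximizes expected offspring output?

7

Expected offspring if breeding at age x = l_x × F(x):
  age 6: 0.78 × 24 = 18.720
  age 7: 0.41 × 49 = 20.090
  age 8: 0.21 × 75 = 15.750
Maximum at age 7 (20.090).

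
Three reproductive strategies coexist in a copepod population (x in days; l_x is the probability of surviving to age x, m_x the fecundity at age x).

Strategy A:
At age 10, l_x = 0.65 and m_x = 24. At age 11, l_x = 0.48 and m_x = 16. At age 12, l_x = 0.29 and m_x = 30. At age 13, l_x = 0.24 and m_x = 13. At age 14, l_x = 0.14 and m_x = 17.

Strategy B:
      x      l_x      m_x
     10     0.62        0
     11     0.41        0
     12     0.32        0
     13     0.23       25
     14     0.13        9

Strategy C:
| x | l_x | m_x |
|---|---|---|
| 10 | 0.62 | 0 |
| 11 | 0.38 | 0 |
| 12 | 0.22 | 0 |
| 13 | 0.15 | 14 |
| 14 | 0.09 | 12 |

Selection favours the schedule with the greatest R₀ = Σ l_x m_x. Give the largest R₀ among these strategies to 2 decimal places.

37.48

Strategy A: R₀ = 0.65×24 + 0.48×16 + 0.29×30 + 0.24×13 + 0.14×17 = 37.4800
Strategy B: R₀ = 0.62×0 + 0.41×0 + 0.32×0 + 0.23×25 + 0.13×9 = 6.9200
Strategy C: R₀ = 0.62×0 + 0.38×0 + 0.22×0 + 0.15×14 + 0.09×12 = 3.1800
Highest R₀: strategy A with 37.4800.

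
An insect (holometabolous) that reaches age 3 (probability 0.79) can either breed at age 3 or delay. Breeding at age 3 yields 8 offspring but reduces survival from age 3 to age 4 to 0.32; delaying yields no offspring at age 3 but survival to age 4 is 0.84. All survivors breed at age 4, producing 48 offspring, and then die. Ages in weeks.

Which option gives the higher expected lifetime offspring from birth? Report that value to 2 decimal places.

breed at age 3: R₀ = 0.79 × (8 + 0.32 × 48) = 0.79 × 23.3600 = 18.4544
delay to age 4: R₀ = 0.79 × (0.84 × 48) = 0.79 × 40.3200 = 31.8528
Higher: delay to age 4 (31.8528).

31.85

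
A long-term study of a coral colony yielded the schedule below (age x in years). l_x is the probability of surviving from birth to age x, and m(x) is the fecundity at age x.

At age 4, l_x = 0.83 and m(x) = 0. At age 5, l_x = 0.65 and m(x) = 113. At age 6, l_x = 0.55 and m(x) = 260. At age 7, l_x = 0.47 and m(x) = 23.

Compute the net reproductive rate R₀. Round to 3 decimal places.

R₀ = Σ l_x m(x):
  age 4: 0.83 × 0 = 0.0000
  age 5: 0.65 × 113 = 73.4500
  age 6: 0.55 × 260 = 143.0000
  age 7: 0.47 × 23 = 10.8100
R₀ = 0.0000 + 73.4500 + 143.0000 + 10.8100 = 227.2600

227.260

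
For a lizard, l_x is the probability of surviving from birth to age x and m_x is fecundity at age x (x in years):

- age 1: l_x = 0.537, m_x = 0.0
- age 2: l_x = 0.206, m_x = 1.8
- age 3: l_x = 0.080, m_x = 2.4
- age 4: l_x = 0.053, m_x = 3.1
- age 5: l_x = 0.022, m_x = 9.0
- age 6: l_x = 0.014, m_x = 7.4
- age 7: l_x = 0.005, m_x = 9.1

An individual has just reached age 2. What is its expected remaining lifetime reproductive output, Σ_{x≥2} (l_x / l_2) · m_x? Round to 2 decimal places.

l_2 = 0.206. Conditional survival from age 2 to x is l_x / l_2.
  x=2: (0.206/0.206) × 1.8 = 1.8000
  x=3: (0.080/0.206) × 2.4 = 0.9320
  x=4: (0.053/0.206) × 3.1 = 0.7976
  x=5: (0.022/0.206) × 9.0 = 0.9612
  x=6: (0.014/0.206) × 7.4 = 0.5029
  x=7: (0.005/0.206) × 9.1 = 0.2209
Sum = 1.8000 + 0.9320 + 0.7976 + 0.9612 + 0.5029 + 0.2209 = 5.2146

5.21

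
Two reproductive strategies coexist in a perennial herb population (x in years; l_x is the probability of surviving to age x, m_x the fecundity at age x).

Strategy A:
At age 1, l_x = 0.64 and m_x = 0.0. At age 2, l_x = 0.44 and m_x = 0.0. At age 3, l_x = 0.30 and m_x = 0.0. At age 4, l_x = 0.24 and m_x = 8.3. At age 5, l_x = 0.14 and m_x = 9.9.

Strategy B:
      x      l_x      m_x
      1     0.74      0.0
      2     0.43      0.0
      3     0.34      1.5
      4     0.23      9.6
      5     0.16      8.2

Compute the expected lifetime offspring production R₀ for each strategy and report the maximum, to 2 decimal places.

4.03

Strategy A: R₀ = 0.64×0.0 + 0.44×0.0 + 0.30×0.0 + 0.24×8.3 + 0.14×9.9 = 3.3780
Strategy B: R₀ = 0.74×0.0 + 0.43×0.0 + 0.34×1.5 + 0.23×9.6 + 0.16×8.2 = 4.0300
Highest R₀: strategy B with 4.0300.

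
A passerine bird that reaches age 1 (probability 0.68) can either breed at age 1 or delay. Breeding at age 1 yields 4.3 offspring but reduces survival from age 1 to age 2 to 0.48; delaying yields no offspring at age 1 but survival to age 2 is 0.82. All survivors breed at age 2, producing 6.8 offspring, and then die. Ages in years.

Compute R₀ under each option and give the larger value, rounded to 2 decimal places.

5.14

breed at age 1: R₀ = 0.68 × (4.3 + 0.48 × 6.8) = 0.68 × 7.5640 = 5.1435
delay to age 2: R₀ = 0.68 × (0.82 × 6.8) = 0.68 × 5.5760 = 3.7917
Higher: breed at age 1 (5.1435).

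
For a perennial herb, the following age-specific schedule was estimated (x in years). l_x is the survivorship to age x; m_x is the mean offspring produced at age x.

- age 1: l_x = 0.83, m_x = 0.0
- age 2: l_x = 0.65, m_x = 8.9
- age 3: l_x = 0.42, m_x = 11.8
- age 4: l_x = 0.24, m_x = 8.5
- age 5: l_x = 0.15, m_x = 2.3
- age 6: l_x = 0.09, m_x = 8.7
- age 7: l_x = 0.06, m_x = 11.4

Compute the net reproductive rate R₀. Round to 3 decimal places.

R₀ = Σ l_x m_x:
  age 1: 0.83 × 0.0 = 0.0000
  age 2: 0.65 × 8.9 = 5.7850
  age 3: 0.42 × 11.8 = 4.9560
  age 4: 0.24 × 8.5 = 2.0400
  age 5: 0.15 × 2.3 = 0.3450
  age 6: 0.09 × 8.7 = 0.7830
  age 7: 0.06 × 11.4 = 0.6840
R₀ = 0.0000 + 5.7850 + 4.9560 + 2.0400 + 0.3450 + 0.7830 + 0.6840 = 14.5930

14.593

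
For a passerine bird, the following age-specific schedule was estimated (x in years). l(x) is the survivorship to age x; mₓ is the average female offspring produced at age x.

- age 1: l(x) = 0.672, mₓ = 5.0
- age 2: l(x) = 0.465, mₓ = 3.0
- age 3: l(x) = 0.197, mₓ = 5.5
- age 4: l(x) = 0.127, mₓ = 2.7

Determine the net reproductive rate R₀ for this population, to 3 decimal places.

6.181

R₀ = Σ l(x) mₓ:
  age 1: 0.672 × 5.0 = 3.3600
  age 2: 0.465 × 3.0 = 1.3950
  age 3: 0.197 × 5.5 = 1.0835
  age 4: 0.127 × 2.7 = 0.3429
R₀ = 3.3600 + 1.3950 + 1.0835 + 0.3429 = 6.1814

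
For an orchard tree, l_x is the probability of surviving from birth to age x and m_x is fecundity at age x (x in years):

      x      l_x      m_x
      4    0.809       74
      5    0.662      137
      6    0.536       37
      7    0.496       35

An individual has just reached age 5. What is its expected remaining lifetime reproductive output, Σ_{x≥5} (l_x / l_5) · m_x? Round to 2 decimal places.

193.18

l_5 = 0.662. Conditional survival from age 5 to x is l_x / l_5.
  x=5: (0.662/0.662) × 137 = 137.0000
  x=6: (0.536/0.662) × 37 = 29.9577
  x=7: (0.496/0.662) × 35 = 26.2236
Sum = 137.0000 + 29.9577 + 26.2236 = 193.1813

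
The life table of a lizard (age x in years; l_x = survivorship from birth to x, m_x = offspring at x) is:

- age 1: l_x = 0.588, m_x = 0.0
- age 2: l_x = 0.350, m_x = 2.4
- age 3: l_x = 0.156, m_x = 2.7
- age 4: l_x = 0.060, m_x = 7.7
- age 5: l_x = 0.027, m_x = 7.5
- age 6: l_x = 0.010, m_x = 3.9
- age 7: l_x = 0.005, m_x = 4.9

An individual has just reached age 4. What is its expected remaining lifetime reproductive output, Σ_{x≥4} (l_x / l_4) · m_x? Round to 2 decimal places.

l_4 = 0.060. Conditional survival from age 4 to x is l_x / l_4.
  x=4: (0.060/0.060) × 7.7 = 7.7000
  x=5: (0.027/0.060) × 7.5 = 3.3750
  x=6: (0.010/0.060) × 3.9 = 0.6500
  x=7: (0.005/0.060) × 4.9 = 0.4083
Sum = 7.7000 + 3.3750 + 0.6500 + 0.4083 = 12.1333

12.13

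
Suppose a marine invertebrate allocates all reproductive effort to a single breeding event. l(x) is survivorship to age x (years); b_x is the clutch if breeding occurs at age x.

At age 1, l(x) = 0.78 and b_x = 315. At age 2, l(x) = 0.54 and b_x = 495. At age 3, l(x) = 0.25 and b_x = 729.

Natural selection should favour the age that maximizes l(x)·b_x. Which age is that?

2

Expected offspring if breeding at age x = l(x) × b_x:
  age 1: 0.78 × 315 = 245.700
  age 2: 0.54 × 495 = 267.300
  age 3: 0.25 × 729 = 182.250
Maximum at age 2 (267.300).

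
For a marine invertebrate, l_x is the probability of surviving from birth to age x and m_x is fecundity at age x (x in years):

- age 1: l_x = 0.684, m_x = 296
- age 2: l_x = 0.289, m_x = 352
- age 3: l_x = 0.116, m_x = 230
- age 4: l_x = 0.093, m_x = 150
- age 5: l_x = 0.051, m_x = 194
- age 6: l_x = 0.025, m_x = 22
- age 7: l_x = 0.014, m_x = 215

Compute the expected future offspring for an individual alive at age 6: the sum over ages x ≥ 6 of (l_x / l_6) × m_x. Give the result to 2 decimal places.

142.40

l_6 = 0.025. Conditional survival from age 6 to x is l_x / l_6.
  x=6: (0.025/0.025) × 22 = 22.0000
  x=7: (0.014/0.025) × 215 = 120.4000
Sum = 22.0000 + 120.4000 = 142.4000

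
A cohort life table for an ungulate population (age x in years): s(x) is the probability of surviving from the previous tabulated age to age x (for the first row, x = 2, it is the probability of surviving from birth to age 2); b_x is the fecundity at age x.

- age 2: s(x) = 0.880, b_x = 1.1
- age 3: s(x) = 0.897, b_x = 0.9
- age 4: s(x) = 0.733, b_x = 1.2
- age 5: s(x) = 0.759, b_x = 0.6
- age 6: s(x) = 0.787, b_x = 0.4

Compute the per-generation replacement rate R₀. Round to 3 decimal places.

Survivorship from birth: l_x = s_2·s_3·…·s_x.
  l_2 = 0.88000
  l_3 = 0.78936
  l_4 = 0.57860
  l_5 = 0.43916
  l_6 = 0.34562
R₀ = Σ l_x b_x:
  age 2: 0.88000 × 1.1 = 0.9680
  age 3: 0.78936 × 0.9 = 0.7104
  age 4: 0.57860 × 1.2 = 0.6943
  age 5: 0.43916 × 0.6 = 0.2635
  age 6: 0.34562 × 0.4 = 0.1382
R₀ = 0.9680 + 0.7104 + 0.6943 + 0.2635 + 0.1382 = 2.7745

2.774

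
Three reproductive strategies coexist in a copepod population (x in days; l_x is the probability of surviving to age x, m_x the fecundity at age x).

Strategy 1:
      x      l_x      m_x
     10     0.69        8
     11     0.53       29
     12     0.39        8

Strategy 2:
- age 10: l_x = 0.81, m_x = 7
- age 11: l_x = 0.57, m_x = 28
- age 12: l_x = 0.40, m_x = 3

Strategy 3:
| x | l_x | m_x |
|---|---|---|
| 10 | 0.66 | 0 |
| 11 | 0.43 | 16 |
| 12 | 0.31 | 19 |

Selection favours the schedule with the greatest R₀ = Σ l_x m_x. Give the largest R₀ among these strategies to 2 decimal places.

24.01

Strategy 1: R₀ = 0.69×8 + 0.53×29 + 0.39×8 = 24.0100
Strategy 2: R₀ = 0.81×7 + 0.57×28 + 0.40×3 = 22.8300
Strategy 3: R₀ = 0.66×0 + 0.43×16 + 0.31×19 = 12.7700
Highest R₀: strategy 1 with 24.0100.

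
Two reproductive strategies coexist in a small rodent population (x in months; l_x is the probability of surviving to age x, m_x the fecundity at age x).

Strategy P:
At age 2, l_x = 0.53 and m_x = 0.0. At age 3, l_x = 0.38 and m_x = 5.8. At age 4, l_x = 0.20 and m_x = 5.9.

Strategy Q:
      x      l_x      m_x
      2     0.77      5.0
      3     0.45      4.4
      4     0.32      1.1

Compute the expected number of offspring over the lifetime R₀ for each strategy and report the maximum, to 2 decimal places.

6.18

Strategy P: R₀ = 0.53×0.0 + 0.38×5.8 + 0.20×5.9 = 3.3840
Strategy Q: R₀ = 0.77×5.0 + 0.45×4.4 + 0.32×1.1 = 6.1820
Highest R₀: strategy Q with 6.1820.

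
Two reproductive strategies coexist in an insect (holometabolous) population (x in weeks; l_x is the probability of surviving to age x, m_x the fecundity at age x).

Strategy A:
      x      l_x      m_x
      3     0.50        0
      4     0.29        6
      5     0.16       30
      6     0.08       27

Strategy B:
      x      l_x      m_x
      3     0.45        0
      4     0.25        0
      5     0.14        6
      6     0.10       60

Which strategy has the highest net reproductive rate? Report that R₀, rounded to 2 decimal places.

8.70

Strategy A: R₀ = 0.50×0 + 0.29×6 + 0.16×30 + 0.08×27 = 8.7000
Strategy B: R₀ = 0.45×0 + 0.25×0 + 0.14×6 + 0.10×60 = 6.8400
Highest R₀: strategy A with 8.7000.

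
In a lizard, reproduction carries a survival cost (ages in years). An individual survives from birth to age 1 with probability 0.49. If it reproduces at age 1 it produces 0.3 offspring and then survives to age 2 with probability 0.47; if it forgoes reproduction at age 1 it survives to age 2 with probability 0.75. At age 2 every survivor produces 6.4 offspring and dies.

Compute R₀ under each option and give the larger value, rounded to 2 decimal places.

2.35

breed at age 1: R₀ = 0.49 × (0.3 + 0.47 × 6.4) = 0.49 × 3.3080 = 1.6209
delay to age 2: R₀ = 0.49 × (0.75 × 6.4) = 0.49 × 4.8000 = 2.3520
Higher: delay to age 2 (2.3520).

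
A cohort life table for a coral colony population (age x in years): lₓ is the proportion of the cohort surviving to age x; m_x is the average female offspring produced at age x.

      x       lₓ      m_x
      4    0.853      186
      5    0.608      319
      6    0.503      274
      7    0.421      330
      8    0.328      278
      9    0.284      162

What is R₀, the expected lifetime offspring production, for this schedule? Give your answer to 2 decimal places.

R₀ = Σ lₓ m_x:
  age 4: 0.853 × 186 = 158.6580
  age 5: 0.608 × 319 = 193.9520
  age 6: 0.503 × 274 = 137.8220
  age 7: 0.421 × 330 = 138.9300
  age 8: 0.328 × 278 = 91.1840
  age 9: 0.284 × 162 = 46.0080
R₀ = 158.6580 + 193.9520 + 137.8220 + 138.9300 + 91.1840 + 46.0080 = 766.5540

766.55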